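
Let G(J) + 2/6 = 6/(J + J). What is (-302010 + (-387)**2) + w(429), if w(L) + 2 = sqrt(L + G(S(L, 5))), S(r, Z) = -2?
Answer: -152243 + sqrt(15378)/6 ≈ -1.5222e+5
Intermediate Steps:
G(J) = -1/3 + 3/J (G(J) = -1/3 + 6/(J + J) = -1/3 + 6/((2*J)) = -1/3 + 6*(1/(2*J)) = -1/3 + 3/J)
w(L) = -2 + sqrt(-11/6 + L) (w(L) = -2 + sqrt(L + (1/3)*(9 - 1*(-2))/(-2)) = -2 + sqrt(L + (1/3)*(-1/2)*(9 + 2)) = -2 + sqrt(L + (1/3)*(-1/2)*11) = -2 + sqrt(L - 11/6) = -2 + sqrt(-11/6 + L))
(-302010 + (-387)**2) + w(429) = (-302010 + (-387)**2) + (-2 + sqrt(-66 + 36*429)/6) = (-302010 + 149769) + (-2 + sqrt(-66 + 15444)/6) = -152241 + (-2 + sqrt(15378)/6) = -152243 + sqrt(15378)/6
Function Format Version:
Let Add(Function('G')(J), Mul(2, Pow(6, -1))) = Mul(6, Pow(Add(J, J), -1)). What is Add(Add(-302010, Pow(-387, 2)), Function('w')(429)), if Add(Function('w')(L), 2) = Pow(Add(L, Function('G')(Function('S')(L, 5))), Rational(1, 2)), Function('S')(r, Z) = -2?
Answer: Add(-152243, Mul(Rational(1, 6), Pow(15378, Rational(1, 2)))) ≈ -1.5222e+5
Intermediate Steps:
Function('G')(J) = Add(Rational(-1, 3), Mul(3, Pow(J, -1))) (Function('G')(J) = Add(Rational(-1, 3), Mul(6, Pow(Add(J, J), -1))) = Add(Rational(-1, 3), Mul(6, Pow(Mul(2, J), -1))) = Add(Rational(-1, 3), Mul(6, Mul(Rational(1, 2), Pow(J, -1)))) = Add(Rational(-1, 3), Mul(3, Pow(J, -1))))
Function('w')(L) = Add(-2, Pow(Add(Rational(-11, 6), L), Rational(1, 2))) (Function('w')(L) = Add(-2, Pow(Add(L, Mul(Rational(1, 3), Pow(-2, -1), Add(9, Mul(-1, -2)))), Rational(1, 2))) = Add(-2, Pow(Add(L, Mul(Rational(1, 3), Rational(-1, 2), Add(9, 2))), Rational(1, 2))) = Add(-2, Pow(Add(L, Mul(Rational(1, 3), Rational(-1, 2), 11)), Rational(1, 2))) = Add(-2, Pow(Add(L, Rational(-11, 6)), Rational(1, 2))) = Add(-2, Pow(Add(Rational(-11, 6), L), Rational(1, 2))))
Add(Add(-302010, Pow(-387, 2)), Function('w')(429)) = Add(Add(-302010, Pow(-387, 2)), Add(-2, Mul(Rational(1, 6), Pow(Add(-66, Mul(36, 429)), Rational(1, 2))))) = Add(Add(-302010, 149769), Add(-2, Mul(Rational(1, 6), Pow(Add(-66, 15444), Rational(1, 2))))) = Add(-152241, Add(-2, Mul(Rational(1, 6), Pow(15378, Rational(1, 2))))) = Add(-152243, Mul(Rational(1, 6), Pow(15378, Rational(1, 2))))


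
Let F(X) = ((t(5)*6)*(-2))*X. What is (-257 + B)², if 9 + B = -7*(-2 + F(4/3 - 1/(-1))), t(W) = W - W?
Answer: 63504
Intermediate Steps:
t(W) = 0
F(X) = 0 (F(X) = ((0*6)*(-2))*X = (0*(-2))*X = 0*X = 0)
B = 5 (B = -9 - 7*(-2 + 0) = -9 - 7*(-2) = -9 + 14 = 5)
(-257 + B)² = (-257 + 5)² = (-252)² = 63504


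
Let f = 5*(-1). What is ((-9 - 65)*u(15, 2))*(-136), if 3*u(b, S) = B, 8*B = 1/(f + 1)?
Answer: -629/6 ≈ -104.83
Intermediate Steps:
f = -5
B = -1/32 (B = 1/(8*(-5 + 1)) = (1/8)/(-4) = (1/8)*(-1/4) = -1/32 ≈ -0.031250)
u(b, S) = -1/96 (u(b, S) = (1/3)*(-1/32) = -1/96)
((-9 - 65)*u(15, 2))*(-136) = ((-9 - 65)*(-1/96))*(-136) = -74*(-1/96)*(-136) = (37/48)*(-136) = -629/6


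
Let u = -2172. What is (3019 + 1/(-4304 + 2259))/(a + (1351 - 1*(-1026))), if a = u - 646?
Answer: -6173854/901845 ≈ -6.8458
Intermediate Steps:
a = -2818 (a = -2172 - 646 = -2818)
(3019 + 1/(-4304 + 2259))/(a + (1351 - 1*(-1026))) = (3019 + 1/(-4304 + 2259))/(-2818 + (1351 - 1*(-1026))) = (3019 + 1/(-2045))/(-2818 + (1351 + 1026)) = (3019 - 1/2045)/(-2818 + 2377) = (6173854/2045)/(-441) = (6173854/2045)*(-1/441) = -6173854/901845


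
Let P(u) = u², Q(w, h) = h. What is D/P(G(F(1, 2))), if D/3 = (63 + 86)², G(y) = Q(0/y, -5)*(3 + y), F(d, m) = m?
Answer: 66603/625 ≈ 106.56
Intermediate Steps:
G(y) = -15 - 5*y (G(y) = -5*(3 + y) = -15 - 5*y)
D = 66603 (D = 3*(63 + 86)² = 3*149² = 3*22201 = 66603)
D/P(G(F(1, 2))) = 66603/((-15 - 5*2)²) = 66603/((-15 - 10)²) = 66603/((-25)²) = 66603/625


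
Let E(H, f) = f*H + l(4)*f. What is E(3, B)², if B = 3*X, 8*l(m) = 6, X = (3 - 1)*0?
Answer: 0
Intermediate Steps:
X = 0 (X = 2*0 = 0)
l(m) = ¾ (l(m) = (⅛)*6 = ¾)
B = 0 (B = 3*0 = 0)
E(H, f) = 3*f/4 + H*f (E(H, f) = f*H + 3*f/4 = H*f + 3*f/4 = 3*f/4 + H*f)
E(3, B)² = ((¼)*0*(3 + 4*3))² = ((¼)*0*(3 + 12))² = ((¼)*0*15)² = 0² = 0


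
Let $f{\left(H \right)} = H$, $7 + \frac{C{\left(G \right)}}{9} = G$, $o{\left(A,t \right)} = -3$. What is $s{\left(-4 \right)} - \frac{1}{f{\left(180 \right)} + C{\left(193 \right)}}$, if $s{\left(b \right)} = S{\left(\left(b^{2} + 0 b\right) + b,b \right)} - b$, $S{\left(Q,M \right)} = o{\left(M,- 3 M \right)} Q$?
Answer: $- \frac{59329}{1854} \approx -32.001$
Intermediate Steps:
$C{\left(G \right)} = -63 + 9 G$
$S{\left(Q,M \right)} = - 3 Q$
$s{\left(b \right)} = - 4 b - 3 b^{2}$ ($s{\left(b \right)} = - 3 \left(\left(b^{2} + 0 b\right) + b\right) - b = - 3 \left(\left(b^{2} + 0\right) + b\right) - b = - 3 \left(b^{2} + b\right) - b = - 3 \left(b + b^{2}\right) - b = \left(- 3 b - 3 b^{2}\right) - b = - 4 b - 3 b^{2}$)
$s{\left(-4 \right)} - \frac{1}{f{\left(180 \right)} + C{\left(193 \right)}} = - 4 \left(-4 - -12\right) - \frac{1}{180 + \left(-63 + 9 \cdot 193\right)} = - 4 \left(-4 + 12\right) - \frac{1}{180 + \left(-63 + 1737\right)} = \left(-4\right) 8 - \frac{1}{180 + 1674} = -32 - \frac{1}{1854} = - \frac{59329}{1854}$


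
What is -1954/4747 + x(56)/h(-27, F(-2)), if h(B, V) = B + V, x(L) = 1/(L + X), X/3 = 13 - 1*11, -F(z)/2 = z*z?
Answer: -4244927/10300990 ≈ -0.41209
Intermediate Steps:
F(z) = -2*z² (F(z) = -2*z*z = -2*z²)
X = 6 (X = 3*(13 - 1*11) = 3*(13 - 11) = 3*2 = 6)
x(L) = 1/(6 + L) (x(L) = 1/(L + 6) = 1/(6 + L))
-1954/4747 + x(56)/h(-27, F(-2)) = -1954/4747 + 1/((6 + 56)*(-27 - 2*(-2)²)) = -1954*1/4747 + 1/(62*(-27 - 2*4)) = -1954/4747 + 1/(62*(-27 - 8)) = -1954/4747 + (1/62)/(-35) = -1954/4747 + (1/62)*(-1/35) = -1954/4747 - 1/2170 = -4244927/10300990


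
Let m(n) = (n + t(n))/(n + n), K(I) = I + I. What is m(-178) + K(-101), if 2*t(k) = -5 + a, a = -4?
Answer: -143459/712 ≈ -201.49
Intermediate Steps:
K(I) = 2*I
t(k) = -9/2 (t(k) = (-5 - 4)/2 = (½)*(-9) = -9/2)
m(n) = (-9/2 + n)/(2*n) (m(n) = (n - 9/2)/(n + n) = (-9/2 + n)/((2*n)) = (-9/2 + n)*(1/(2*n)) = (-9/2 + n)/(2*n))
m(-178) + K(-101) = (¼)*(-9 + 2*(-178))/(-178) + 2*(-101) = (¼)*(-1/178)*(-9 - 356) - 202 = (¼)*(-1/178)*(-365) - 202 = 365/712 - 202 = -143459/712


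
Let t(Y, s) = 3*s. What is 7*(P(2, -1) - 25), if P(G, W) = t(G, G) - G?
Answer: -147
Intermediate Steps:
P(G, W) = 2*G (P(G, W) = 3*G - G = 2*G)
7*(P(2, -1) - 25) = 7*(2*2 - 25) = 7*(4 - 25) = 7*(-21) = -147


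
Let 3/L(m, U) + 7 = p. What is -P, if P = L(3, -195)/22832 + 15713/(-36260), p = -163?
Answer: 609891755/1407410144 ≈ 0.43334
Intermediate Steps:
L(m, U) = -3/170 (L(m, U) = 3/(-7 - 163) = 3/(-170) = 3*(-1/170) = -3/170)
P = -609891755/1407410144 (P = -3/170/22832 + 15713/(-36260) = -3/170*1/22832 + 15713*(-1/36260) = -3/3881440 - 15713/36260 = -609891755/1407410144 ≈ -0.43334)
-P = -1*(-609891755/1407410144) = 609891755/1407410144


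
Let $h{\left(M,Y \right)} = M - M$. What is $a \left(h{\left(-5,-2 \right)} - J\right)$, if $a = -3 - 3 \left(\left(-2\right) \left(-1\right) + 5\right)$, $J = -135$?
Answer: $-3240$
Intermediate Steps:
$h{\left(M,Y \right)} = 0$
$a = -24$ ($a = -3 - 3 \left(2 + 5\right) = -3 - 21 = -24$)
$a \left(h{\left(-5,-2 \right)} - J\right) = - 24 \left(0 - -135\right) = - 24 \left(0 + 135\right) = \left(-24\right) 135 = -3240$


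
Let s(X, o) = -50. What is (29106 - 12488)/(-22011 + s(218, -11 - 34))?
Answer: -16618/22061 ≈ -0.75327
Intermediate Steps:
(29106 - 12488)/(-22011 + s(218, -11 - 34)) = (29106 - 12488)/(-22011 - 50) = 16618/(-22061) = 16618*(-1/22061) = -16618/22061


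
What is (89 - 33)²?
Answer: 3136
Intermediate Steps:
(89 - 33)² = 56² = 3136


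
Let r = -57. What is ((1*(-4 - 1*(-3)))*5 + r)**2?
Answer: 3844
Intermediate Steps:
((1*(-4 - 1*(-3)))*5 + r)**2 = ((1*(-4 - 1*(-3)))*5 - 57)**2 = ((1*(-4 + 3))*5 - 57)**2 = ((1*(-1))*5 - 57)**2 = (-1*5 - 57)**2 = (-5 - 57)**2 = (-62)**2 = 3844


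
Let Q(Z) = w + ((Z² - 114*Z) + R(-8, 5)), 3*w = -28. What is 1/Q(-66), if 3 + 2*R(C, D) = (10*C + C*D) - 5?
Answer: 3/35420 ≈ 8.4698e-5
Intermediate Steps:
w = -28/3 (w = (⅓)*(-28) = -28/3 ≈ -9.3333)
R(C, D) = -4 + 5*C + C*D/2 (R(C, D) = -3/2 + ((10*C + C*D) - 5)/2 = -3/2 + (-5 + 10*C + C*D)/2 = -3/2 + (-5/2 + 5*C + C*D/2) = -4 + 5*C + C*D/2)
Q(Z) = -220/3 + Z² - 114*Z (Q(Z) = -28/3 + ((Z² - 114*Z) + (-4 + 5*(-8) + (½)*(-8)*5)) = -28/3 + ((Z² - 114*Z) + (-4 - 40 - 20)) = -28/3 + ((Z² - 114*Z) - 64) = -28/3 + (-64 + Z² - 114*Z) = -220/3 + Z² - 114*Z)
1/Q(-66) = 1/(-220/3 + (-66)² - 114*(-66)) = 1/(-220/3 + 4356 + 7524) = 1/(35420/3) = 3/35420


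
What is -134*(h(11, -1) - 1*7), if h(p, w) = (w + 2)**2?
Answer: 804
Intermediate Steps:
h(p, w) = (2 + w)**2
-134*(h(11, -1) - 1*7) = -134*((2 - 1)**2 - 1*7) = -134*(1**2 - 7) = -134*(1 - 7) = -134*(-6) = 804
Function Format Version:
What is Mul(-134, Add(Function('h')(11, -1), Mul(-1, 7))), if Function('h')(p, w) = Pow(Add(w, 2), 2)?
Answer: 804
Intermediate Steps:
Function('h')(p, w) = Pow(Add(2, w), 2)
Mul(-134, Add(Function('h')(11, -1), Mul(-1, 7))) = Mul(-134, Add(Pow(Add(2, -1), 2), Mul(-1, 7))) = Mul(-134, Add(Pow(1, 2), -7)) = Mul(-134, Add(1, -7)) = Mul(-134, -6) = 804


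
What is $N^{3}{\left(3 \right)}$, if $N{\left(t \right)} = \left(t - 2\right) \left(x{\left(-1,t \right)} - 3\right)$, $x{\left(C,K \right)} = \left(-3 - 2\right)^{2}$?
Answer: $10648$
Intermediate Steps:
$x{\left(C,K \right)} = 25$ ($x{\left(C,K \right)} = \left(-5\right)^{2} = 25$)
$N{\left(t \right)} = -44 + 22 t$ ($N{\left(t \right)} = \left(t - 2\right) \left(25 - 3\right) = \left(-2 + t\right) 22 = -44 + 22 t$)
$N^{3}{\left(3 \right)} = \left(-44 + 22 \cdot 3\right)^{3} = \left(-44 + 66\right)^{3} = 22^{3} = 10648$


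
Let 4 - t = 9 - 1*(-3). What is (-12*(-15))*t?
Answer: -1440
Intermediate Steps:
t = -8 (t = 4 - (9 - 1*(-3)) = 4 - (9 + 3) = 4 - 1*12 = 4 - 12 = -8)
(-12*(-15))*t = -12*(-15)*(-8) = 180*(-8) = -1440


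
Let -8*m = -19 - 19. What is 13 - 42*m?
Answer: -373/2 ≈ -186.50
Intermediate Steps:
m = 19/4 (m = -(-19 - 19)/8 = -⅛*(-38) = 19/4 ≈ 4.7500)
13 - 42*m = 13 - 42*19/4 = 13 - 399/2 = -373/2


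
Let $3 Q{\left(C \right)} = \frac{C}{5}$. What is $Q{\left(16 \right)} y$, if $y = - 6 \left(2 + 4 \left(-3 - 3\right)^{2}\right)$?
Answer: $- \frac{4672}{5} \approx -934.4$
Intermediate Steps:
$Q{\left(C \right)} = \frac{C}{15}$ ($Q{\left(C \right)} = \frac{\frac{1}{5} C}{3} = \frac{C}{15}$)
$y = -876$ ($y = - 6 \left(2 + 4 \left(-6\right)^{2}\right) = - 6 \left(2 + 4 \cdot 36\right) = - 6 \left(2 + 144\right) = \left(-6\right) 146 = -876$)
$Q{\left(16 \right)} y = \frac{1}{15} \cdot 16 \left(-876\right) = \frac{16}{15} \left(-876\right) = - \frac{4672}{5}$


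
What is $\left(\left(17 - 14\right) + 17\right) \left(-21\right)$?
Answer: $-420$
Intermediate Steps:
$\left(\left(17 - 14\right) + 17\right) \left(-21\right) = \left(3 + 17\right) \left(-21\right) = 20 \left(-21\right) = -420$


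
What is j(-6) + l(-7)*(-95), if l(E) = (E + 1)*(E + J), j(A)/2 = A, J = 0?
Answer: -4002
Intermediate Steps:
j(A) = 2*A
l(E) = E*(1 + E) (l(E) = (E + 1)*(E + 0) = (1 + E)*E = E*(1 + E))
j(-6) + l(-7)*(-95) = 2*(-6) - 7*(1 - 7)*(-95) = -12 - 7*(-6)*(-95) = -12 + 42*(-95) = -12 - 3990 = -4002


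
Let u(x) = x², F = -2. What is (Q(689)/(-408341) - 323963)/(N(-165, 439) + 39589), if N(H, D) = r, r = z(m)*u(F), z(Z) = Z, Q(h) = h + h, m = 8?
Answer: -132287376761/16178878761 ≈ -8.1765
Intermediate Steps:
Q(h) = 2*h
r = 32 (r = 8*(-2)² = 8*4 = 32)
N(H, D) = 32
(Q(689)/(-408341) - 323963)/(N(-165, 439) + 39589) = ((2*689)/(-408341) - 323963)/(32 + 39589) = (1378*(-1/408341) - 323963)/39621 = (-1378/408341 - 323963)*(1/39621) = -132287376761/408341*1/39621 = -132287376761/16178878761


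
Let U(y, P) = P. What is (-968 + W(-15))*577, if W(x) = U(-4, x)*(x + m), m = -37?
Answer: -108476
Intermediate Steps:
W(x) = x*(-37 + x) (W(x) = x*(x - 37) = x*(-37 + x))
(-968 + W(-15))*577 = (-968 - 15*(-37 - 15))*577 = (-968 - 15*(-52))*577 = (-968 + 780)*577 = -188*577 = -108476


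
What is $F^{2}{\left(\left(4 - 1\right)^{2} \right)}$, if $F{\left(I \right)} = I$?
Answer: $81$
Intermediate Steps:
$F^{2}{\left(\left(4 - 1\right)^{2} \right)} = \left(\left(4 - 1\right)^{2}\right)^{2} = \left(3^{2}\right)^{2} = 9^{2} = 81$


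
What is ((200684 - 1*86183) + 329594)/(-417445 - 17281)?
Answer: -444095/434726 ≈ -1.0216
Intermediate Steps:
((200684 - 1*86183) + 329594)/(-417445 - 17281) = ((200684 - 86183) + 329594)/(-434726) = (114501 + 329594)*(-1/434726) = 444095*(-1/434726) = -444095/434726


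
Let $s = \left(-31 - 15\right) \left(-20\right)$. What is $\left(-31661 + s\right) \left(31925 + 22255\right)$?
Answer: $-1665547380$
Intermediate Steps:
$s = 920$ ($s = \left(-46\right) \left(-20\right) = 920$)
$\left(-31661 + s\right) \left(31925 + 22255\right) = \left(-31661 + 920\right) \left(31925 + 22255\right) = \left(-30741\right) 54180 = -1665547380$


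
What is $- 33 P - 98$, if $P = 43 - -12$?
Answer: $-1913$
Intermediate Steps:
$P = 55$ ($P = 43 + 12 = 55$)
$- 33 P - 98 = \left(-33\right) 55 - 98 = -1815 - 98 = -1913$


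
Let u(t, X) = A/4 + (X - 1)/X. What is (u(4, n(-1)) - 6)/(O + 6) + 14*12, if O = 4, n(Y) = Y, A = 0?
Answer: 838/5 ≈ 167.60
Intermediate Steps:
u(t, X) = (-1 + X)/X (u(t, X) = 0/4 + (X - 1)/X = 0*(1/4) + (-1 + X)/X = 0 + (-1 + X)/X = (-1 + X)/X)
(u(4, n(-1)) - 6)/(O + 6) + 14*12 = ((-1 - 1)/(-1) - 6)/(4 + 6) + 14*12 = (-1*(-2) - 6)/10 + 168 = (2 - 6)*(1/10) + 168 = -4*1/10 + 168 = -2/5 + 168 = 838/5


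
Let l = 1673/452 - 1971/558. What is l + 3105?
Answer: 43509629/14012 ≈ 3105.2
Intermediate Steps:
l = 2369/14012 (l = 1673*(1/452) - 1971*1/558 = 1673/452 - 219/62 = 2369/14012 ≈ 0.16907)
l + 3105 = 2369/14012 + 3105 = 43509629/14012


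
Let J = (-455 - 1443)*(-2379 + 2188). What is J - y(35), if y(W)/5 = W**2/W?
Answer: 362343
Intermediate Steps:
J = 362518 (J = -1898*(-191) = 362518)
y(W) = 5*W (y(W) = 5*(W**2/W) = 5*W)
J - y(35) = 362518 - 5*35 = 362518 - 1*175 = 362518 - 175 = 362343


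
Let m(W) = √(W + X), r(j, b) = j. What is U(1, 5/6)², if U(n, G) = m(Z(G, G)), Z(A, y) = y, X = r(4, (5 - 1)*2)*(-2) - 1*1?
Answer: -49/6 ≈ -8.1667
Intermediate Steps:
X = -9 (X = 4*(-2) - 1*1 = -8 - 1 = -9)
m(W) = √(-9 + W) (m(W) = √(W - 9) = √(-9 + W))
U(n, G) = √(-9 + G)
U(1, 5/6)² = (√(-9 + 5/6))² = (√(-9 + 5*(⅙)))² = (√(-9 + ⅚))² = (√(-49/6))² = (7*I*√6/6)² = -49/6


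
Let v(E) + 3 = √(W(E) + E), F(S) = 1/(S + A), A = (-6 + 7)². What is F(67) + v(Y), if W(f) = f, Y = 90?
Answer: -203/68 + 6*√5 ≈ 10.431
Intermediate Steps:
A = 1 (A = 1² = 1)
F(S) = 1/(1 + S) (F(S) = 1/(S + 1) = 1/(1 + S))
v(E) = -3 + √2*√E (v(E) = -3 + √(E + E) = -3 + √(2*E) = -3 + √2*√E)
F(67) + v(Y) = 1/(1 + 67) + (-3 + √2*√90) = 1/68 + (-3 + √2*(3*√10)) = 1/68 + (-3 + 6*√5) = -203/68 + 6*√5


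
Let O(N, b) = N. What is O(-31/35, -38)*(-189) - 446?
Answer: -1393/5 ≈ -278.60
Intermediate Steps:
O(-31/35, -38)*(-189) - 446 = -31/35*(-189) - 446 = 837/5 - 446 = -1393/5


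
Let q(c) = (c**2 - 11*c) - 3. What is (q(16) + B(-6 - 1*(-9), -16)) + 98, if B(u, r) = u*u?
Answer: 184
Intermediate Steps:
B(u, r) = u**2
q(c) = -3 + c**2 - 11*c
(q(16) + B(-6 - 1*(-9), -16)) + 98 = ((-3 + 16**2 - 11*16) + (-6 - 1*(-9))**2) + 98 = ((-3 + 256 - 176) + (-6 + 9)**2) + 98 = (77 + 3**2) + 98 = (77 + 9) + 98 = 86 + 98 = 184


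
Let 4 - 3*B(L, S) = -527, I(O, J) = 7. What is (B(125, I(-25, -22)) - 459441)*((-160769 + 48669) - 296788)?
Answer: 187787538432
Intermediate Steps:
B(L, S) = 177 (B(L, S) = 4/3 - ⅓*(-527) = 4/3 + 527/3 = 177)
(B(125, I(-25, -22)) - 459441)*((-160769 + 48669) - 296788) = (177 - 459441)*((-160769 + 48669) - 296788) = -459264*(-112100 - 296788) = -459264*(-408888) = 187787538432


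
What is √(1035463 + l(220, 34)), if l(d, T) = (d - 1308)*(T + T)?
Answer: 3*√106831 ≈ 980.55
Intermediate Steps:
l(d, T) = 2*T*(-1308 + d) (l(d, T) = (-1308 + d)*(2*T) = 2*T*(-1308 + d))
√(1035463 + l(220, 34)) = √(1035463 + 2*34*(-1308 + 220)) = √(1035463 + 2*34*(-1088)) = √(1035463 - 73984) = √961479 = 3*√106831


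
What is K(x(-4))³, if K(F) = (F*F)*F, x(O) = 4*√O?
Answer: 134217728*I ≈ 1.3422e+8*I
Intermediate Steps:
K(F) = F³ (K(F) = F²*F = F³)
K(x(-4))³ = ((4*√(-4))³)³ = ((4*(2*I))³)³ = ((8*I)³)³ = (-512*I)³ = 134217728*I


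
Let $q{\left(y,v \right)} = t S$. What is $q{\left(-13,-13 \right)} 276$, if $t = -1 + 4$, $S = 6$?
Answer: $4968$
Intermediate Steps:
$t = 3$
$q{\left(y,v \right)} = 18$ ($q{\left(y,v \right)} = 3 \cdot 6 = 18$)
$q{\left(-13,-13 \right)} 276 = 18 \cdot 276 = 4968$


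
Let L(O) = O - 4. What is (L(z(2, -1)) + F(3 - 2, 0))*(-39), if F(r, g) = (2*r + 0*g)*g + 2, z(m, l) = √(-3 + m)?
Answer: 78 - 39*I ≈ 78.0 - 39.0*I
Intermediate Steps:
L(O) = -4 + O
F(r, g) = 2 + 2*g*r (F(r, g) = (2*r + 0)*g + 2 = (2*r)*g + 2 = 2*g*r + 2 = 2 + 2*g*r)
(L(z(2, -1)) + F(3 - 2, 0))*(-39) = ((-4 + √(-3 + 2)) + (2 + 2*0*(3 - 2)))*(-39) = ((-4 + √(-1)) + (2 + 2*0*1))*(-39) = ((-4 + I) + (2 + 0))*(-39) = ((-4 + I) + 2)*(-39) = (-2 + I)*(-39) = 78 - 39*I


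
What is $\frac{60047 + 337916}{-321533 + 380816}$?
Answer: $\frac{397963}{59283} \approx 6.7129$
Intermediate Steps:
$\frac{60047 + 337916}{-321533 + 380816} = \frac{397963}{59283}$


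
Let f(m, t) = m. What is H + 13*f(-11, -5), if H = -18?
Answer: -161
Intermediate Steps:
H + 13*f(-11, -5) = -18 + 13*(-11) = -18 - 143 = -161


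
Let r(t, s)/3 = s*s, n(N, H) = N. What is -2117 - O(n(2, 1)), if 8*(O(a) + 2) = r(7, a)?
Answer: -4233/2 ≈ -2116.5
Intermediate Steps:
r(t, s) = 3*s² (r(t, s) = 3*(s*s) = 3*s²)
O(a) = -2 + 3*a²/8 (O(a) = -2 + (3*a²)/8 = -2 + 3*a²/8)
-2117 - O(n(2, 1)) = -2117 - (-2 + (3/8)*2²) = -2117 - (-2 + (3/8)*4) = -2117 - (-2 + 3/2) = -2117 - 1*(-½) = -2117 + ½ = -4233/2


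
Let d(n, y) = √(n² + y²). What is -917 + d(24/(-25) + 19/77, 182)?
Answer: -917 + √122747007629/1925 ≈ -735.00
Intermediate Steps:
-917 + d(24/(-25) + 19/77, 182) = -917 + √((24/(-25) + 19/77)² + 182²) = -917 + √((24*(-1/25) + 19*(1/77))² + 33124) = -917 + √((-24/25 + 19/77)² + 33124) = -917 + √((-1373/1925)² + 33124) = -917 + √(1885129/3705625 + 33124) = -917 + √(122747007629/3705625) = -917 + √122747007629/1925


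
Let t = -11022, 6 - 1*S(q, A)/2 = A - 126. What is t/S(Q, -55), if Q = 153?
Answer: -501/17 ≈ -29.471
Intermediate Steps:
S(q, A) = 264 - 2*A (S(q, A) = 12 - 2*(A - 126) = 12 - 2*(-126 + A) = 12 + (252 - 2*A) = 264 - 2*A)
t/S(Q, -55) = -11022/(264 - 2*(-55)) = -11022/(264 + 110) = -11022/374 = -11022*1/374 = -501/17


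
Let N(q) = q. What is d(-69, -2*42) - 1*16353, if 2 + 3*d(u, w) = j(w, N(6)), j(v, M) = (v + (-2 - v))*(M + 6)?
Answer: -49085/3 ≈ -16362.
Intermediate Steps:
j(v, M) = -12 - 2*M (j(v, M) = -2*(6 + M) = -12 - 2*M)
d(u, w) = -26/3 (d(u, w) = -⅔ + (-12 - 2*6)/3 = -⅔ + (-12 - 12)/3 = -⅔ + (⅓)*(-24) = -⅔ - 8 = -26/3)
d(-69, -2*42) - 1*16353 = -26/3 - 1*16353 = -26/3 - 16353 = -49085/3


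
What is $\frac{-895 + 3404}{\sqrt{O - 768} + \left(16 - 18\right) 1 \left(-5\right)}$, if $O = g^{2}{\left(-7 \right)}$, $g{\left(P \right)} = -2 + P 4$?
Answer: $- \frac{12545}{16} + \frac{2509 \sqrt{33}}{16} \approx 116.76$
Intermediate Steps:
$g{\left(P \right)} = -2 + 4 P$
$O = 900$ ($O = \left(-2 + 4 \left(-7\right)\right)^{2} = \left(-2 - 28\right)^{2} = \left(-30\right)^{2} = 900$)
$\frac{-895 + 3404}{\sqrt{O - 768} + \left(16 - 18\right) 1 \left(-5\right)} = \frac{-895 + 3404}{\sqrt{900 - 768} + \left(16 - 18\right) 1 \left(-5\right)} = \frac{2509}{\sqrt{900 + \left(-1119 + 351\right)} - -10} = \frac{2509}{\sqrt{900 - 768} + 10} = \frac{2509}{\sqrt{132} + 10} = \frac{2509}{2 \sqrt{33} + 10} = \frac{2509}{10 + 2 \sqrt{33}}$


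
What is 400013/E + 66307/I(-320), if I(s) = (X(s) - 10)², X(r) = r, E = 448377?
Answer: 24430649813/16276085100 ≈ 1.5010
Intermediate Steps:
I(s) = (-10 + s)² (I(s) = (s - 10)² = (-10 + s)²)
400013/E + 66307/I(-320) = 400013/448377 + 66307/((-10 - 320)²) = 400013*(1/448377) + 66307/((-330)²) = 400013/448377 + 66307/108900 = 24430649813/16276085100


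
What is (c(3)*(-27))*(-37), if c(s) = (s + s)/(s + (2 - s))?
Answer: 2997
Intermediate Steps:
c(s) = s (c(s) = (2*s)/2 = (2*s)*(1/2) = s)
(c(3)*(-27))*(-37) = (3*(-27))*(-37) = -81*(-37) = 2997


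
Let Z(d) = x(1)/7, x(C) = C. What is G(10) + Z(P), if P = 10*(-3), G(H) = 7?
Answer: 50/7 ≈ 7.1429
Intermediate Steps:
P = -30
Z(d) = 1/7
G(10) + Z(P) = 7 + 1/7 = 50/7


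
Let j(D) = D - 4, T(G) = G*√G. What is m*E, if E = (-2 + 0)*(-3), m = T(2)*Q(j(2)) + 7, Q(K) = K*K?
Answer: 42 + 48*√2 ≈ 109.88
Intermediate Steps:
T(G) = G^(3/2)
j(D) = -4 + D
Q(K) = K²
m = 7 + 8*√2 (m = 2^(3/2)*(-4 + 2)² + 7 = (2*√2)*(-2)² + 7 = (2*√2)*4 + 7 = 8*√2 + 7 = 7 + 8*√2 ≈ 18.314)
E = 6 (E = -2*(-3) = 6)
m*E = (7 + 8*√2)*6 = 42 + 48*√2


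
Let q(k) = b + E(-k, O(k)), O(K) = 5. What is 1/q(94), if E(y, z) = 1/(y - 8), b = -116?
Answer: -102/11833 ≈ -0.0086200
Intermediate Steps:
E(y, z) = 1/(-8 + y)
q(k) = -116 + 1/(-8 - k)
1/q(94) = 1/((-929 - 116*94)/(8 + 94)) = 1/((-929 - 10904)/102) = 1/((1/102)*(-11833)) = 1/(-11833/102) = -102/11833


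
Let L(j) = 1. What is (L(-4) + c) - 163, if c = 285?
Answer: 123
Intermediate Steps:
(L(-4) + c) - 163 = (1 + 285) - 163 = 286 - 163 = 123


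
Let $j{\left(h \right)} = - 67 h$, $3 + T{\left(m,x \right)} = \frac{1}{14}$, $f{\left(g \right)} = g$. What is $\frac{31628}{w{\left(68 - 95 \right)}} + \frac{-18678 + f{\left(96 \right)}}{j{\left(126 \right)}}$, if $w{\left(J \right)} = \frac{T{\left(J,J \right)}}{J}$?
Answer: $\frac{16821352265}{57687} \approx 2.916 \cdot 10^{5}$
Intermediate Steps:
$T{\left(m,x \right)} = - \frac{41}{14}$ ($T{\left(m,x \right)} = -3 + \frac{1}{14} = - \frac{41}{14}$)
$w{\left(J \right)} = - \frac{41}{14 J}$
$\frac{31628}{w{\left(68 - 95 \right)}} + \frac{-18678 + f{\left(96 \right)}}{j{\left(126 \right)}} = \frac{31628}{\left(- \frac{41}{14}\right) \frac{1}{68 - 95}} + \frac{-18678 + 96}{\left(-67\right) 126} = \frac{31628}{\left(- \frac{41}{14}\right) \frac{1}{68 - 95}} - \frac{18582}{-8442} = \frac{31628}{\left(- \frac{41}{14}\right) \frac{1}{-27}} - - \frac{3097}{1407} = \frac{31628}{\left(- \frac{41}{14}\right) \left(- \frac{1}{27}\right)} + \frac{3097}{1407} = \frac{31628}{\frac{41}{378}} + \frac{3097}{1407} = 31628 \cdot \frac{378}{41} + \frac{3097}{1407} = \frac{11955384}{41} + \frac{3097}{1407} = \frac{16821352265}{57687}$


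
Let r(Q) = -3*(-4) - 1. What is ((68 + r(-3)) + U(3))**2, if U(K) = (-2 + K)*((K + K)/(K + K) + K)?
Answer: 6889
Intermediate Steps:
r(Q) = 11 (r(Q) = 12 - 1 = 11)
U(K) = (1 + K)*(-2 + K) (U(K) = (-2 + K)*((2*K)/((2*K)) + K) = (-2 + K)*((2*K)*(1/(2*K)) + K) = (-2 + K)*(1 + K) = (1 + K)*(-2 + K))
((68 + r(-3)) + U(3))**2 = ((68 + 11) + (-2 + 3**2 - 1*3))**2 = (79 + (-2 + 9 - 3))**2 = (79 + 4)**2 = 83**2 = 6889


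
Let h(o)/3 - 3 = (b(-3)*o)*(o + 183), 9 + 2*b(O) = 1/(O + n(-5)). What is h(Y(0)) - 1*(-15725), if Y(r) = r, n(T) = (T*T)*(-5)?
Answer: 15734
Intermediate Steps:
n(T) = -5*T**2 (n(T) = T**2*(-5) = -5*T**2)
b(O) = -9/2 + 1/(2*(-125 + O)) (b(O) = -9/2 + 1/(2*(O - 5*(-5)**2)) = -9/2 + 1/(2*(O - 5*25)) = -9/2 + 1/(2*(O - 125)) = -9/2 + 1/(2*(-125 + O)))
h(o) = 9 - 3459*o*(183 + o)/256 (h(o) = 9 + 3*((((1126 - 9*(-3))/(2*(-125 - 3)))*o)*(o + 183)) = 9 + 3*((((1/2)*(1126 + 27)/(-128))*o)*(183 + o)) = 9 + 3*((((1/2)*(-1/128)*1153)*o)*(183 + o)) = 9 + 3*((-1153*o/256)*(183 + o)) = 9 + 3*(-1153*o*(183 + o)/256) = 9 - 3459*o*(183 + o)/256)
h(Y(0)) - 1*(-15725) = (9 - 632997/256*0 - 3459/256*0**2) - 1*(-15725) = (9 + 0 - 3459/256*0) + 15725 = (9 + 0 + 0) + 15725 = 9 + 15725 = 15734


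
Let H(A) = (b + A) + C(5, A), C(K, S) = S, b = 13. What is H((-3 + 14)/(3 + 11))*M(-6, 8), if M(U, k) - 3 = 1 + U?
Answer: -204/7 ≈ -29.143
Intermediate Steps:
M(U, k) = 4 + U (M(U, k) = 3 + (1 + U) = 4 + U)
H(A) = 13 + 2*A (H(A) = (13 + A) + A = 13 + 2*A)
H((-3 + 14)/(3 + 11))*M(-6, 8) = (13 + 2*((-3 + 14)/(3 + 11)))*(4 - 6) = (13 + 2*(11/14))*(-2) = (13 + 11/7)*(-2) = (102/7)*(-2) = -204/7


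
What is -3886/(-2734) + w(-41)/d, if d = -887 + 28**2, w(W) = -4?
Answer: 205597/140801 ≈ 1.4602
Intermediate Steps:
d = -103 (d = -887 + 784 = -103)
-3886/(-2734) + w(-41)/d = -3886/(-2734) - 4/(-103) = -3886*(-1/2734) - 4*(-1/103) = 1943/1367 + 4/103 = 205597/140801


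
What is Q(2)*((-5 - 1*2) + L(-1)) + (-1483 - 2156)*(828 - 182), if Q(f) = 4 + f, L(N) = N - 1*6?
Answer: -2350878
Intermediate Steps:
L(N) = -6 + N (L(N) = N - 6 = -6 + N)
Q(2)*((-5 - 1*2) + L(-1)) + (-1483 - 2156)*(828 - 182) = (4 + 2)*((-5 - 1*2) + (-6 - 1)) + (-1483 - 2156)*(828 - 182) = 6*((-5 - 2) - 7) - 3639*646 = 6*(-7 - 7) - 2350794 = 6*(-14) - 2350794 = -84 - 2350794 = -2350878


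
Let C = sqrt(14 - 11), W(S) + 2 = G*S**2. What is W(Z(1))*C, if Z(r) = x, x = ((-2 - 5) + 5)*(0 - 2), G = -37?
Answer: -594*sqrt(3) ≈ -1028.8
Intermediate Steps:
x = 4 (x = (-7 + 5)*(-2) = -2*(-2) = 4)
Z(r) = 4
W(S) = -2 - 37*S**2
C = sqrt(3) ≈ 1.7320
W(Z(1))*C = (-2 - 37*4**2)*sqrt(3) = (-2 - 37*16)*sqrt(3) = (-2 - 592)*sqrt(3) = -594*sqrt(3)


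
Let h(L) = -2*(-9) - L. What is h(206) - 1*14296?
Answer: -14484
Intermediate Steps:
h(L) = 18 - L
h(206) - 1*14296 = (18 - 1*206) - 1*14296 = (18 - 206) - 14296 = -188 - 14296 = -14484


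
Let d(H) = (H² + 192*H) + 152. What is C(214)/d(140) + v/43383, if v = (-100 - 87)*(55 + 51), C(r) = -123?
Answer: -309891871/674345352 ≈ -0.45954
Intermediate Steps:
d(H) = 152 + H² + 192*H
v = -19822 (v = -187*106 = -19822)
C(214)/d(140) + v/43383 = -123/(152 + 140² + 192*140) - 19822/43383 = -123/(152 + 19600 + 26880) - 19822*1/43383 = -123/46632 - 19822/43383 = -123*1/46632 - 19822/43383 = -41/15544 - 19822/43383 = -309891871/674345352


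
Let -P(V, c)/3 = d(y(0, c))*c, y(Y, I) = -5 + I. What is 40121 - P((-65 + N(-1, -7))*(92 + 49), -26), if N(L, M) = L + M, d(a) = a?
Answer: 42539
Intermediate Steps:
P(V, c) = -3*c*(-5 + c) (P(V, c) = -3*(-5 + c)*c = -3*c*(-5 + c))
40121 - P((-65 + N(-1, -7))*(92 + 49), -26) = 40121 - 3*(-26)*(5 - 1*(-26)) = 40121 - 3*(-26)*(5 + 26) = 40121 - 3*(-26)*31 = 40121 - 1*(-2418) = 40121 + 2418 = 42539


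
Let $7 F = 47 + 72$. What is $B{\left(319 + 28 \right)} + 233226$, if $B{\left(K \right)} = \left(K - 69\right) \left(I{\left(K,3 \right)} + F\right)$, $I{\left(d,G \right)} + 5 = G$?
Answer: $237396$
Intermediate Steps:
$I{\left(d,G \right)} = -5 + G$
$F = 17$ ($F = \frac{47 + 72}{7} = \frac{1}{7} \cdot 119 = 17$)
$B{\left(K \right)} = -1035 + 15 K$ ($B{\left(K \right)} = \left(K - 69\right) \left(\left(-5 + 3\right) + 17\right) = \left(-69 + K\right) \left(-2 + 17\right) = \left(-69 + K\right) 15 = -1035 + 15 K$)
$B{\left(319 + 28 \right)} + 233226 = \left(-1035 + 15 \left(319 + 28\right)\right) + 233226 = \left(-1035 + 15 \cdot 347\right) + 233226 = \left(-1035 + 5205\right) + 233226 = 4170 + 233226 = 237396$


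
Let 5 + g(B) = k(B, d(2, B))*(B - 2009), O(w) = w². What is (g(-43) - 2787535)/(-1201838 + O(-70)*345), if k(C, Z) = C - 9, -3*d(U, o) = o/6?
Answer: -1340418/244331 ≈ -5.4861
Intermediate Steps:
d(U, o) = -o/18 (d(U, o) = -o/(3*6) = -o/18)
k(C, Z) = -9 + C
g(B) = -5 + (-2009 + B)*(-9 + B) (g(B) = -5 + (-9 + B)*(B - 2009) = -5 + (-9 + B)*(-2009 + B) = -5 + (-2009 + B)*(-9 + B))
(g(-43) - 2787535)/(-1201838 + O(-70)*345) = ((18076 + (-43)² - 2018*(-43)) - 2787535)/(-1201838 + (-70)²*345) = ((18076 + 1849 + 86774) - 2787535)/(-1201838 + 4900*345) = (106699 - 2787535)/(-1201838 + 1690500) = -2680836/488662 = -2680836*1/488662 = -1340418/244331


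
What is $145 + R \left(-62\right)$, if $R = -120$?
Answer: $7585$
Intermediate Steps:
$145 + R \left(-62\right) = 145 - -7440 = 145 + 7440 = 7585$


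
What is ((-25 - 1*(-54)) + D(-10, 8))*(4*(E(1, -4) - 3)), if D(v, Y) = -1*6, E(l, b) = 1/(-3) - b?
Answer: 184/3 ≈ 61.333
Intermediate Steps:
E(l, b) = -⅓ - b
D(v, Y) = -6
((-25 - 1*(-54)) + D(-10, 8))*(4*(E(1, -4) - 3)) = ((-25 - 1*(-54)) - 6)*(4*((-⅓ - 1*(-4)) - 3)) = ((-25 + 54) - 6)*(4*((-⅓ + 4) - 3)) = (29 - 6)*(4*(11/3 - 3)) = 23*(4*(⅔)) = 23*(8/3) = 184/3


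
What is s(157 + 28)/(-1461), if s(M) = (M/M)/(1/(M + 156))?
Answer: -341/1461 ≈ -0.23340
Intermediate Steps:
s(M) = 156 + M (s(M) = 1/1/(156 + M) = 1*(156 + M) = 156 + M)
s(157 + 28)/(-1461) = (156 + (157 + 28))/(-1461) = (156 + 185)*(-1/1461) = 341*(-1/1461) = -341/1461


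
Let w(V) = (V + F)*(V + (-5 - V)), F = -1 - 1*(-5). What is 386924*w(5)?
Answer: -17411580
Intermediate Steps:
F = 4 (F = -1 + 5 = 4)
w(V) = -20 - 5*V (w(V) = (V + 4)*(V + (-5 - V)) = (4 + V)*(-5) = -20 - 5*V)
386924*w(5) = 386924*(-20 - 5*5) = 386924*(-20 - 25) = 386924*(-45) = -17411580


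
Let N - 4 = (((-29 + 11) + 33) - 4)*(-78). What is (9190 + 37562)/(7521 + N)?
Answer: 46752/6667 ≈ 7.0125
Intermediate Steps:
N = -854 (N = 4 + (((-29 + 11) + 33) - 4)*(-78) = 4 + ((-18 + 33) - 4)*(-78) = 4 + (15 - 4)*(-78) = 4 + 11*(-78) = 4 - 858 = -854)
(9190 + 37562)/(7521 + N) = (9190 + 37562)/(7521 - 854) = 46752/6667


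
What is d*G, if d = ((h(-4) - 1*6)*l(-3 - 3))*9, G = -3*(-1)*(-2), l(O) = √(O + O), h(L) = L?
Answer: 1080*I*√3 ≈ 1870.6*I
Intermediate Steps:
l(O) = √2*√O (l(O) = √(2*O) = √2*√O)
G = -6 (G = 3*(-2) = -6)
d = -180*I*√3 (d = ((-4 - 1*6)*(√2*√(-3 - 3)))*9 = ((-4 - 6)*(√2*√(-6)))*9 = -10*√2*I*√6*9 = -20*I*√3*9 = -180*I*√3 ≈ -311.77*I)
d*G = -180*I*√3*(-6) = 1080*I*√3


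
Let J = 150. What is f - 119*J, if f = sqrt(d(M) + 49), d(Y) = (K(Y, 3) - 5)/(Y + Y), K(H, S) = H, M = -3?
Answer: -17850 + sqrt(453)/3 ≈ -17843.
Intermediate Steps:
d(Y) = (-5 + Y)/(2*Y) (d(Y) = (Y - 5)/(Y + Y) = (-5 + Y)/((2*Y)) = (-5 + Y)*(1/(2*Y)) = (-5 + Y)/(2*Y))
f = sqrt(453)/3 (f = sqrt((1/2)*(-5 - 3)/(-3) + 49) = sqrt((1/2)*(-1/3)*(-8) + 49) = sqrt(4/3 + 49) = sqrt(151/3) = sqrt(453)/3 ≈ 7.0946)
f - 119*J = sqrt(453)/3 - 119*150 = sqrt(453)/3 - 17850 = -17850 + sqrt(453)/3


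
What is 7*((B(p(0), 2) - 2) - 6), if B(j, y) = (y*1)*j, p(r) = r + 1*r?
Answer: -56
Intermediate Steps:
p(r) = 2*r (p(r) = r + r = 2*r)
B(j, y) = j*y (B(j, y) = y*j = j*y)
7*((B(p(0), 2) - 2) - 6) = 7*(((2*0)*2 - 2) - 6) = 7*((0*2 - 2) - 6) = 7*((0 - 2) - 6) = 7*(-2 - 6) = 7*(-8) = -56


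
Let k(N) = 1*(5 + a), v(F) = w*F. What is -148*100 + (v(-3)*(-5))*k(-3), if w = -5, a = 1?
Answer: -15250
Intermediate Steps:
v(F) = -5*F
k(N) = 6 (k(N) = 1*(5 + 1) = 1*6 = 6)
-148*100 + (v(-3)*(-5))*k(-3) = -148*100 + (-5*(-3)*(-5))*6 = -14800 + (15*(-5))*6 = -14800 - 75*6 = -14800 - 450 = -15250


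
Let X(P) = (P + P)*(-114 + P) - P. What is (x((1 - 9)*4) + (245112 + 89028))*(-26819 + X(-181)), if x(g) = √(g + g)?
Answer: 26781989280 + 641216*I ≈ 2.6782e+10 + 6.4122e+5*I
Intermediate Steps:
X(P) = -P + 2*P*(-114 + P) (X(P) = (2*P)*(-114 + P) - P = 2*P*(-114 + P) - P = -P + 2*P*(-114 + P))
x(g) = √2*√g (x(g) = √(2*g) = √2*√g)
(x((1 - 9)*4) + (245112 + 89028))*(-26819 + X(-181)) = (√2*√((1 - 9)*4) + (245112 + 89028))*(-26819 - 181*(-229 + 2*(-181))) = (√2*√(-8*4) + 334140)*(-26819 - 181*(-229 - 362)) = (√2*√(-32) + 334140)*(-26819 - 181*(-591)) = (√2*(4*I*√2) + 334140)*(-26819 + 106971) = (8*I + 334140)*80152 = (334140 + 8*I)*80152 = 26781989280 + 641216*I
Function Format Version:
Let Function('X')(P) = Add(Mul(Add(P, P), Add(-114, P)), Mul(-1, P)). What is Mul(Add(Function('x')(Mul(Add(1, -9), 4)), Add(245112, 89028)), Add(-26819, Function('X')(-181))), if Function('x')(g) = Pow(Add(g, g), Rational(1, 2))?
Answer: Add(26781989280, Mul(641216, I)) ≈ Add(2.6782e+10, Mul(6.4122e+5, I))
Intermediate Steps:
Function('X')(P) = Add(Mul(-1, P), Mul(2, P, Add(-114, P))) (Function('X')(P) = Add(Mul(Mul(2, P), Add(-114, P)), Mul(-1, P)) = Add(Mul(2, P, Add(-114, P)), Mul(-1, P)) = Add(Mul(-1, P), Mul(2, P, Add(-114, P))))
Function('x')(g) = Mul(Pow(2, Rational(1, 2)), Pow(g, Rational(1, 2))) (Function('x')(g) = Pow(Mul(2, g), Rational(1, 2)) = Mul(Pow(2, Rational(1, 2)), Pow(g, Rational(1, 2))))
Mul(Add(Function('x')(Mul(Add(1, -9), 4)), Add(245112, 89028)), Add(-26819, Function('X')(-181))) = Mul(Add(Mul(Pow(2, Rational(1, 2)), Pow(Mul(Add(1, -9), 4), Rational(1, 2))), Add(245112, 89028)), Add(-26819, Mul(-181, Add(-229, Mul(2, -181))))) = Mul(Add(Mul(Pow(2, Rational(1, 2)), Pow(Mul(-8, 4), Rational(1, 2))), 334140), Add(-26819, Mul(-181, Add(-229, -362)))) = Mul(Add(Mul(Pow(2, Rational(1, 2)), Pow(-32, Rational(1, 2))), 334140), Add(-26819, Mul(-181, -591))) = Mul(Add(Mul(Pow(2, Rational(1, 2)), Mul(4, I, Pow(2, Rational(1, 2)))), 334140), Add(-26819, 106971)) = Mul(Add(Mul(8, I), 334140), 80152) = Mul(Add(334140, Mul(8, I)), 80152) = Add(26781989280, Mul(641216, I))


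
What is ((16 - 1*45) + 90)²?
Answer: 3721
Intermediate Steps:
((16 - 1*45) + 90)² = ((16 - 45) + 90)² = (-29 + 90)² = 61² = 3721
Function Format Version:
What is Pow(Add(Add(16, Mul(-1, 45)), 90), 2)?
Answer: 3721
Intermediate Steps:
Pow(Add(Add(16, Mul(-1, 45)), 90), 2) = Pow(Add(Add(16, -45), 90), 2) = Pow(Add(-29, 90), 2) = Pow(61, 2) = 3721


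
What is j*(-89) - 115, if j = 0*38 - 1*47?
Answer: 4068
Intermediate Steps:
j = -47 (j = 0 - 47 = -47)
j*(-89) - 115 = -47*(-89) - 115 = 4183 - 115 = 4068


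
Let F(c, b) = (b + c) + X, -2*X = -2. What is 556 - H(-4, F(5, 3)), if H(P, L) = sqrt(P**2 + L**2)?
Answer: 556 - sqrt(97) ≈ 546.15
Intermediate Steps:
X = 1 (X = -1/2*(-2) = 1)
F(c, b) = 1 + b + c (F(c, b) = (b + c) + 1 = 1 + b + c)
H(P, L) = sqrt(L**2 + P**2)
556 - H(-4, F(5, 3)) = 556 - sqrt((1 + 3 + 5)**2 + (-4)**2) = 556 - sqrt(9**2 + 16) = 556 - sqrt(81 + 16) = 556 - sqrt(97)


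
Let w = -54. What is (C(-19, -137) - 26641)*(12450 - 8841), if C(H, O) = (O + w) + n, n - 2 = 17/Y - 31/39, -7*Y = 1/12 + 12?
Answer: -182595955911/1885 ≈ -9.6868e+7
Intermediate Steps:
Y = -145/84 (Y = -(1/12 + 12)/7 = -⅐*145/12 = -145/84 ≈ -1.7262)
n = -48877/5655 (n = 2 + (17/(-145/84) - 31/39) = 2 + (17*(-84/145) - 31*1/39) = 2 + (-1428/145 - 31/39) = 2 - 60187/5655 = -48877/5655 ≈ -8.6431)
C(H, O) = -354247/5655 + O (C(H, O) = (O - 54) - 48877/5655 = (-54 + O) - 48877/5655 = -354247/5655 + O)
(C(-19, -137) - 26641)*(12450 - 8841) = ((-354247/5655 - 137) - 26641)*(12450 - 8841) = (-1128982/5655 - 26641)*3609 = -151783837/5655*3609 = -182595955911/1885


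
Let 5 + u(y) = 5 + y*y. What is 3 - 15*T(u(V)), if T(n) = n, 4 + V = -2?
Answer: -537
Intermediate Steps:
V = -6 (V = -4 - 2 = -6)
u(y) = y**2 (u(y) = -5 + (5 + y*y) = -5 + (5 + y**2) = y**2)
3 - 15*T(u(V)) = 3 - 15*(-6)**2 = 3 - 15*36 = 3 - 540 = -537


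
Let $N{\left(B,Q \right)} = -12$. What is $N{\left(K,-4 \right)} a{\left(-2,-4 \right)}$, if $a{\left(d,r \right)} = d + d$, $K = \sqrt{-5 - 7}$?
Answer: $48$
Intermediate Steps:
$K = 2 i \sqrt{3}$ ($K = \sqrt{-12} = 2 i \sqrt{3} \approx 3.4641 i$)
$a{\left(d,r \right)} = 2 d$
$N{\left(K,-4 \right)} a{\left(-2,-4 \right)} = - 12 \cdot 2 \left(-2\right) = \left(-12\right) \left(-4\right) = 48$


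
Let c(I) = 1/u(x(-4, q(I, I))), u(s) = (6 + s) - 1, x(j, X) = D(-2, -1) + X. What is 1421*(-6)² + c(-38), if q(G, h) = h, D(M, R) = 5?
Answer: 1432367/28 ≈ 51156.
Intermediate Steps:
x(j, X) = 5 + X
u(s) = 5 + s
c(I) = 1/(10 + I) (c(I) = 1/(5 + (5 + I)) = 1/(10 + I))
1421*(-6)² + c(-38) = 1421*(-6)² + 1/(10 - 38) = 1421*36 + 1/(-28) = 51156 - 1/28 = 1432367/28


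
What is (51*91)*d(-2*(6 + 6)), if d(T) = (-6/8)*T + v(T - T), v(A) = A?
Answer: 83538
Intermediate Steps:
d(T) = -3*T/4 (d(T) = (-6/8)*T + (T - T) = (-6*⅛)*T + 0 = -3*T/4 + 0 = -3*T/4)
(51*91)*d(-2*(6 + 6)) = (51*91)*(-(-3)*(6 + 6)/2) = 4641*(-(-3)*12/2) = 4641*(-¾*(-24)) = 4641*18 = 83538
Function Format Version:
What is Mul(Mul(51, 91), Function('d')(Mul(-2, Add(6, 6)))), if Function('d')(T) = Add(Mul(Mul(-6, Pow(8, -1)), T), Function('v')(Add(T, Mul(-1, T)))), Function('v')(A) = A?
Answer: 83538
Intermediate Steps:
Function('d')(T) = Mul(Rational(-3, 4), T) (Function('d')(T) = Add(Mul(Mul(-6, Pow(8, -1)), T), Add(T, Mul(-1, T))) = Add(Mul(Mul(-6, Rational(1, 8)), T), 0) = Add(Mul(Rational(-3, 4), T), 0) = Mul(Rational(-3, 4), T))
Mul(Mul(51, 91), Function('d')(Mul(-2, Add(6, 6)))) = Mul(Mul(51, 91), Mul(Rational(-3, 4), Mul(-2, Add(6, 6)))) = Mul(4641, Mul(Rational(-3, 4), Mul(-2, 12))) = Mul(4641, Mul(Rational(-3, 4), -24)) = Mul(4641, 18) = 83538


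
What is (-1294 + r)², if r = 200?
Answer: 1196836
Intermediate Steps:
(-1294 + r)² = (-1294 + 200)² = (-1094)² = 1196836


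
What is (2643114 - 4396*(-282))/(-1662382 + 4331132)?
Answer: 1941393/1334375 ≈ 1.4549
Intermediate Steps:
(2643114 - 4396*(-282))/(-1662382 + 4331132) = (2643114 + 1239672)/2668750 = 3882786*(1/2668750) = 1941393/1334375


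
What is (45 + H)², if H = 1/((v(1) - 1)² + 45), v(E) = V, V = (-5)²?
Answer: 780978916/385641 ≈ 2025.1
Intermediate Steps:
V = 25
v(E) = 25
H = 1/621 (H = 1/((25 - 1)² + 45) = 1/(24² + 45) = 1/(576 + 45) = 1/621 ≈ 0.0016103)
(45 + H)² = (45 + 1/621)² = (27946/621)² = 780978916/385641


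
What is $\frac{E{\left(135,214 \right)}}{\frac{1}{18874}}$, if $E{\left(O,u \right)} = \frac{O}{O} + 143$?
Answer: $2717856$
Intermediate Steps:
$E{\left(O,u \right)} = 144$ ($E{\left(O,u \right)} = 1 + 143 = 144$)
$\frac{E{\left(135,214 \right)}}{\frac{1}{18874}} = \frac{144}{\frac{1}{18874}} = 144 \frac{1}{\frac{1}{18874}} = 144 \cdot 18874 = 2717856$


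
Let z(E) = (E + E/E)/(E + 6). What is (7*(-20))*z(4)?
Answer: -70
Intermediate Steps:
z(E) = (1 + E)/(6 + E) (z(E) = (E + 1)/(6 + E) = (1 + E)/(6 + E))
(7*(-20))*z(4) = (7*(-20))*((1 + 4)/(6 + 4)) = -140*5/10 = -14*5 = -140*½ = -70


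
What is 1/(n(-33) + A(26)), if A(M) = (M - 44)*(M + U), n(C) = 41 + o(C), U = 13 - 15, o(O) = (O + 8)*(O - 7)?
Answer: 1/609 ≈ 0.0016420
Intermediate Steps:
o(O) = (-7 + O)*(8 + O) (o(O) = (8 + O)*(-7 + O) = (-7 + O)*(8 + O))
U = -2
n(C) = -15 + C + C² (n(C) = 41 + (-56 + C + C²) = -15 + C + C²)
A(M) = (-44 + M)*(-2 + M) (A(M) = (M - 44)*(M - 2) = (-44 + M)*(-2 + M))
1/(n(-33) + A(26)) = 1/((-15 - 33 + (-33)²) + (88 + 26² - 46*26)) = 1/((-15 - 33 + 1089) + (88 + 676 - 1196)) = 1/(1041 - 432) = 1/609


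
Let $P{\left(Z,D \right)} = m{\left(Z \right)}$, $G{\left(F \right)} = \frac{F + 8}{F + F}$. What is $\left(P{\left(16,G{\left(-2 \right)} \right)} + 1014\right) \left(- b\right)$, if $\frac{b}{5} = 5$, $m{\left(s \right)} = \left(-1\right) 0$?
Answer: $-25350$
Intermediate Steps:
$m{\left(s \right)} = 0$
$G{\left(F \right)} = \frac{8 + F}{2 F}$
$P{\left(Z,D \right)} = 0$
$b = 25$ ($b = 5 \cdot 5 = 25$)
$\left(P{\left(16,G{\left(-2 \right)} \right)} + 1014\right) \left(- b\right) = \left(0 + 1014\right) \left(\left(-1\right) 25\right) = 1014 \left(-25\right) = -25350$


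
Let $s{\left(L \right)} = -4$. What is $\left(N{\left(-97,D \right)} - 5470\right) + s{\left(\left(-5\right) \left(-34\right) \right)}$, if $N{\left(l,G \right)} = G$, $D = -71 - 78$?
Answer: $-5623$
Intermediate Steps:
$D = -149$ ($D = -71 - 78 = -149$)
$\left(N{\left(-97,D \right)} - 5470\right) + s{\left(\left(-5\right) \left(-34\right) \right)} = \left(-149 - 5470\right) - 4 = -5619 - 4 = -5623$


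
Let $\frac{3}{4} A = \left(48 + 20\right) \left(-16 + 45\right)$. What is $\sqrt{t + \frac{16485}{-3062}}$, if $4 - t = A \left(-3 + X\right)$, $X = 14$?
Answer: $\frac{i \sqrt{2440686459822}}{9186} \approx 170.07 i$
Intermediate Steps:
$A = \frac{7888}{3}$ ($A = \frac{4 \left(48 + 20\right) \left(-16 + 45\right)}{3} = \frac{4 \cdot 68 \cdot 29}{3} = \frac{4}{3} \cdot 1972 = \frac{7888}{3} \approx 2629.3$)
$t = - \frac{86756}{3}$ ($t = 4 - \frac{7888 \left(-3 + 14\right)}{3} = 4 - \frac{7888}{3} \cdot 11 = 4 - \frac{86768}{3} = - \frac{86756}{3} \approx -28919.0$)
$\sqrt{t + \frac{16485}{-3062}} = \sqrt{- \frac{86756}{3} + \frac{16485}{-3062}} = \sqrt{- \frac{86756}{3} + 16485 \left(- \frac{1}{3062}\right)} = \sqrt{- \frac{86756}{3} - \frac{16485}{3062}} = \sqrt{- \frac{265696327}{9186}} = \frac{i \sqrt{2440686459822}}{9186}$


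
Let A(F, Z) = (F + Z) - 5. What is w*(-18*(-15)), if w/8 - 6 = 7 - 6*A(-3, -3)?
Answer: 170640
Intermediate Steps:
A(F, Z) = -5 + F + Z
w = 632 (w = 48 + 8*(7 - 6*(-5 - 3 - 3)) = 48 + 8*(7 - 6*(-11)) = 48 + 8*(7 + 66) = 48 + 8*73 = 48 + 584 = 632)
w*(-18*(-15)) = 632*(-18*(-15)) = 632*270 = 170640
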